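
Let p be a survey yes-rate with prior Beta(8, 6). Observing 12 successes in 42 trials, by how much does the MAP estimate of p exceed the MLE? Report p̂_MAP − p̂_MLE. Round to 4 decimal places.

MAP − MLE = 0.0661

Posterior is Beta(20, 36); MAP = (20−1)/(56−2) = 19/54 ≈ 0.35185.
MLE ignores the prior: p̂_MLE = k/n = 12/42 ≈ 0.28571.
Difference = 19/54 − 12/42 = 25/378 ≈ 0.0661.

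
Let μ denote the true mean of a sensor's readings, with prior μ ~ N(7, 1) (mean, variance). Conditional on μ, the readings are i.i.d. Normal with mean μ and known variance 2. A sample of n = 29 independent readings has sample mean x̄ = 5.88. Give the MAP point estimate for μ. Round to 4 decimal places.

n = 29, x̄ = 5.88.
For a Normal prior and Normal likelihood with known variance, the posterior is Normal; its mode equals its mean, the precision-weighted average.
Prior precision 1/σ₀² = 1/1 = 1; data precision n/σ² = 29/2 = 14.5.
μ̂ = (1·7 + 14.5·5.88) / (1 + 14.5) = 92.26/15.5 = 4613/775 ≈ 5.9523.

μ̂_MAP = 5.9523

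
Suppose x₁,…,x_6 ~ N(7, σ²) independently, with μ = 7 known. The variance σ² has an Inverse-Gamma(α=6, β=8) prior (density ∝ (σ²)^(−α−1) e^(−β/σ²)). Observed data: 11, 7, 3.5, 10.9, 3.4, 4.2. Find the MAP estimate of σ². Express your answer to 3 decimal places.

Sum of squared deviations about the known mean: SS = (11−7)² + (7−7)² + (3.5−7)² + (10.9−7)² + (3.4−7)² + (4.2−7)² = 64.26.
The Normal likelihood contributes (σ²)^(−n/2) exp(−SS/(2σ²)), so the posterior is Inverse-Gamma(α + n/2, β + SS/2) = Inverse-Gamma(9, 40.13).
The mode of Inverse-Gamma(a, b) is b/(a+1) = 40.13/10 ≈ 4.013.

σ̂²_MAP = 4.013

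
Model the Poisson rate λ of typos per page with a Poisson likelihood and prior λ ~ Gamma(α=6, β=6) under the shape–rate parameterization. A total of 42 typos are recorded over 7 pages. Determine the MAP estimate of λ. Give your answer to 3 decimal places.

λ̂_MAP = 3.615

Σxᵢ = 42, n = 7.
Posterior ∝ λ^5e^(−6λ) · λ^42e^(−7λ) = λ^47e^(−13λ), i.e. Gamma(shape=48, rate=13).
The mode of a Gamma(a, b) with a ≥ 1 (shape–rate) is (a−1)/b = 47/13 ≈ 3.615.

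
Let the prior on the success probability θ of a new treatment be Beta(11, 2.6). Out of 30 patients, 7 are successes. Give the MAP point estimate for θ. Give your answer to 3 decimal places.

θ̂_MAP = 0.409

Prior: Beta(11, 2.6).
Data: 7 successes in 30 trials. The binomial likelihood contributes θ^7(1−θ)^23, so the posterior is Beta(11+7, 2.6+23) = Beta(18, 25.6).
For Beta(a, b) with a, b > 1 the mode is (a−1)/(a+b−2) = 17/41.6 ≈ 0.409.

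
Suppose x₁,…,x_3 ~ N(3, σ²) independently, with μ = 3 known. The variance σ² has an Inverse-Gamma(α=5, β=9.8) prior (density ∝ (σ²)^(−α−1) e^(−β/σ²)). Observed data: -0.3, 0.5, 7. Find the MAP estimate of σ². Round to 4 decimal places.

Sum of squared deviations about the known mean: SS = (-0.3−3)² + (0.5−3)² + (7−3)² = 33.14.
The Normal likelihood contributes (σ²)^(−n/2) exp(−SS/(2σ²)), so the posterior is Inverse-Gamma(α + n/2, β + SS/2) = Inverse-Gamma(6.5, 26.37).
The mode of Inverse-Gamma(a, b) is b/(a+1) = 26.37/7.5 ≈ 3.5160.

σ̂²_MAP = 3.5160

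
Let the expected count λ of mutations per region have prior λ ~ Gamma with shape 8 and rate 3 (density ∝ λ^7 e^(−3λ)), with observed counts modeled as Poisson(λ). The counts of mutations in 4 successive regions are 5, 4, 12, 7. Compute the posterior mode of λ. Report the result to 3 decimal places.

λ̂_MAP = 5.000

Σxᵢ = 5+4+12+7 = 28, with n = 4.
Posterior ∝ λ^7e^(−3λ) · λ^28e^(−4λ) = λ^35e^(−7λ), i.e. Gamma(shape=36, rate=7).
The mode of a Gamma(a, b) with a ≥ 1 (shape–rate) is (a−1)/b = 35/7 ≈ 5.000.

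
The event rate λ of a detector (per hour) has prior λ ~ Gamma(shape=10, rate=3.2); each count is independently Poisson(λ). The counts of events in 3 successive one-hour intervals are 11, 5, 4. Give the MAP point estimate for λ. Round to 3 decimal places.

λ̂_MAP = 4.677

Σxᵢ = 11+5+4 = 20, with n = 3.
Posterior ∝ λ^9e^(−3.2λ) · λ^20e^(−3λ) = λ^29e^(−6.2λ), i.e. Gamma(shape=30, rate=6.2).
The mode of a Gamma(a, b) with a ≥ 1 (shape–rate) is (a−1)/b = 29/6.2 ≈ 4.677.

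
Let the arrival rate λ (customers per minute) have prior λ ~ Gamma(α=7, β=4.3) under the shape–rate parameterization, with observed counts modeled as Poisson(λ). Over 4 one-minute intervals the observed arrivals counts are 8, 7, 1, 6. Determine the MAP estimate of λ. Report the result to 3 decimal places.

Σxᵢ = 8+7+1+6 = 22, with n = 4.
Posterior ∝ λ^6e^(−4.3λ) · λ^22e^(−4λ) = λ^28e^(−8.3λ), i.e. Gamma(shape=29, rate=8.3).
The mode of a Gamma(a, b) with a ≥ 1 (shape–rate) is (a−1)/b = 28/8.3 ≈ 3.373.

λ̂_MAP = 3.373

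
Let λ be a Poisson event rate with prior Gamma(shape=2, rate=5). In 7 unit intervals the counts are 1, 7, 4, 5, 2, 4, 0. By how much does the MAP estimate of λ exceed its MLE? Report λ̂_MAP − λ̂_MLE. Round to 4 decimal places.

MAP − MLE = -1.2857

Σxᵢ = 23. Posterior is Gamma(25, 12); MAP = (25−1)/12 = 24/12 ≈ 2.00000.
MLE = x̄ = 23/7 ≈ 3.28571.
Difference = 24/12 − 23/7 = -9/7 ≈ -1.2857.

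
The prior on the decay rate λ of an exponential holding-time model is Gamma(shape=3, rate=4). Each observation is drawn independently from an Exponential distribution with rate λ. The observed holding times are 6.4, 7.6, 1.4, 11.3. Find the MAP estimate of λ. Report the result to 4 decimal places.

The Exponential(rate=λ) likelihood is ∝ λ^n e^(−λΣtᵢ). Here n = 4 and Σtᵢ = 6.4 + 7.6 + 1.4 + 11.3 = 26.7.
Posterior ∝ λ^2e^(−4λ) · λ^4e^(−26.7λ) = λ^6e^(−30.7λ), i.e. Gamma(7, 30.7).
Mode = (a−1)/b = 6/30.7 ≈ 0.1954.

λ̂_MAP = 0.1954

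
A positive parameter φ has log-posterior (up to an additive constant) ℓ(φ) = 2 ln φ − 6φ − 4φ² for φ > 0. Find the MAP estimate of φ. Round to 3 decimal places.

φ̂_MAP = 0.250

ℓ'(φ) = 2/φ − 6 − 8φ. Setting this to zero and multiplying by φ: 8φ² + 6φ − 2 = 0.
φ = (−6 + √(6² + 4·8·2)) / (2·8) = (−6 + √100) / 16 = (−6 + 10)/16 = 1/4.
ℓ''(φ) = −2/φ² − 8 < 0, confirming a maximum.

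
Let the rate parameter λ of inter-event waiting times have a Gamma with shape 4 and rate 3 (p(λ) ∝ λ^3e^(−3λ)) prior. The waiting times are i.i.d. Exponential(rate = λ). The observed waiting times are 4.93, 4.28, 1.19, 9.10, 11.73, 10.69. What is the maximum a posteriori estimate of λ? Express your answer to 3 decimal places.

The Exponential(rate=λ) likelihood is ∝ λ^n e^(−λΣtᵢ). Here n = 6 and Σtᵢ = 4.93 + 4.28 + 1.19 + 9.10 + 11.73 + 10.69 = 41.92.
Posterior ∝ λ^3e^(−3λ) · λ^6e^(−41.92λ) = λ^9e^(−44.92λ), i.e. Gamma(10, 44.92).
Mode = (a−1)/b = 9/44.92 ≈ 0.200.

λ̂_MAP = 0.200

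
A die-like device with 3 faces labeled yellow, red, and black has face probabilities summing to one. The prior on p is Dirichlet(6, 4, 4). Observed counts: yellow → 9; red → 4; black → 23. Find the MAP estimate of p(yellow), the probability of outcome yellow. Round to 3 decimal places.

The posterior is Dirichlet(αᵢ + nᵢ) = Dirichlet(15, 8, 27).
For a Dirichlet(a₁,…,a_K) with all aᵢ > 1, the mode has j-th component (aⱼ − 1)/(Σaᵢ − K).
Here Σaᵢ = 50 and K = 3, so p(yellow) = (15 − 1)/(50 − 3) = 14/47 ≈ 0.298.

MAP estimate of p(yellow) = 0.298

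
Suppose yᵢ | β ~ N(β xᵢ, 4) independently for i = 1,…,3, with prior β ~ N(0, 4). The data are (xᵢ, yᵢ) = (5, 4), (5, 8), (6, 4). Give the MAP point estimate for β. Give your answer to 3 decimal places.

log p(β | y) = −Σ(yᵢ − βxᵢ)²/(2·4) − β²/(2·4) + const.
Setting the derivative to zero: Σxᵢ(yᵢ − βxᵢ)/4 − β/4 = 0, so β = Σxᵢyᵢ / (Σxᵢ² + σ²/τ²).
Σxᵢyᵢ = 5·4 + 5·8 + 6·4 = 84; Σxᵢ² = 86; σ²/τ² = 1.
β̂_MAP = 84 / (86 + 1) = 84/87 ≈ 0.966.

β̂_MAP = 0.966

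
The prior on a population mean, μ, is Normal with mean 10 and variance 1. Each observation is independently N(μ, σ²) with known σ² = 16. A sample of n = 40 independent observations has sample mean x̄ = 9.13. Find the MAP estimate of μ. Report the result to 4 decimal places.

n = 40, x̄ = 9.13.
For a Normal prior and Normal likelihood with known variance, the posterior is Normal; its mode equals its mean, the precision-weighted average.
Prior precision 1/σ₀² = 1/1 = 1; data precision n/σ² = 40/16 = 2.5.
μ̂ = (1·10 + 2.5·9.13) / (1 + 2.5) = 32.825/3.5 = 1313/140 ≈ 9.3786.

μ̂_MAP = 9.3786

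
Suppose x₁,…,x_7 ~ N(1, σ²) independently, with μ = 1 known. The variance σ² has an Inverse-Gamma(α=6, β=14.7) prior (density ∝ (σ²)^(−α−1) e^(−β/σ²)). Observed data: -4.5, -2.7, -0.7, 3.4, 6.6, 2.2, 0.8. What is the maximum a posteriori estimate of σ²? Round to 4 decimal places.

σ̂²_MAP = 5.4681

Sum of squared deviations about the known mean: SS = (-4.5−1)² + (-2.7−1)² + (-0.7−1)² + (3.4−1)² + (6.6−1)² + (2.2−1)² + (0.8−1)² = 85.43.
The Normal likelihood contributes (σ²)^(−n/2) exp(−SS/(2σ²)), so the posterior is Inverse-Gamma(α + n/2, β + SS/2) = Inverse-Gamma(9.5, 57.415).
The mode of Inverse-Gamma(a, b) is b/(a+1) = 57.415/10.5 ≈ 5.4681.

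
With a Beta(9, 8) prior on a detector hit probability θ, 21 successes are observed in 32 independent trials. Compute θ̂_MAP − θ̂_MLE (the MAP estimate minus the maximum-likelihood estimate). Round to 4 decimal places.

Posterior is Beta(30, 19); MAP = (30−1)/(49−2) = 29/47 ≈ 0.61702.
MLE ignores the prior: θ̂_MLE = k/n = 21/32 ≈ 0.65625.
Difference = 29/47 − 21/32 = -59/1504 ≈ -0.0392.

MAP − MLE = -0.0392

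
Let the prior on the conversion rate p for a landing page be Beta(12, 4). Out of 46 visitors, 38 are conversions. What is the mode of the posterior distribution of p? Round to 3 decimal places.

Prior: Beta(12, 4).
Data: 38 successes in 46 trials. The binomial likelihood contributes p^38(1−p)^8, so the posterior is Beta(12+38, 4+8) = Beta(50, 12).
For Beta(a, b) with a, b > 1 the mode is (a−1)/(a+b−2) = 49/60 ≈ 0.817.

p̂_MAP = 0.817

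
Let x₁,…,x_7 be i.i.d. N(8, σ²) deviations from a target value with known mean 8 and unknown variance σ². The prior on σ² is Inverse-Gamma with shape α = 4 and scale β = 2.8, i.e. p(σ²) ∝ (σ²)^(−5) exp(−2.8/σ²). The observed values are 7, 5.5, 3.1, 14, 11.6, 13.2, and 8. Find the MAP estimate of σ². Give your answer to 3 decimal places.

σ̂²_MAP = 6.639

Sum of squared deviations about the known mean: SS = (7−8)² + (5.5−8)² + (3.1−8)² + (14−8)² + (11.6−8)² + (13.2−8)² + (8−8)² = 107.26.
The Normal likelihood contributes (σ²)^(−n/2) exp(−SS/(2σ²)), so the posterior is Inverse-Gamma(α + n/2, β + SS/2) = Inverse-Gamma(7.5, 56.43).
The mode of Inverse-Gamma(a, b) is b/(a+1) = 56.43/8.5 ≈ 6.639.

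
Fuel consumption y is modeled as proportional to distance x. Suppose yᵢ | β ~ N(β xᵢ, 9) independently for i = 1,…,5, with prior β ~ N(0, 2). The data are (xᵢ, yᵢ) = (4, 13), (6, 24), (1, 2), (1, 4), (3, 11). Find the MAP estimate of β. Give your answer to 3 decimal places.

β̂_MAP = 3.481

log p(β | y) = −Σ(yᵢ − βxᵢ)²/(2·9) − β²/(2·2) + const.
Setting the derivative to zero: Σxᵢ(yᵢ − βxᵢ)/9 − β/2 = 0, so β = Σxᵢyᵢ / (Σxᵢ² + σ²/τ²).
Σxᵢyᵢ = 4·13 + 6·24 + 1·2 + 1·4 + 3·11 = 235; Σxᵢ² = 63; σ²/τ² = 4.5.
β̂_MAP = 235 / (63 + 4.5) = 235/67.5 ≈ 3.481.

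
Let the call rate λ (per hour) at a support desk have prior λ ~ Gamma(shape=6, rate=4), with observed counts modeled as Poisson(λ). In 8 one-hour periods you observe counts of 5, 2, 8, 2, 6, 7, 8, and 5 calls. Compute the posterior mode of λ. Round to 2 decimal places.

Σxᵢ = 5+2+8+2+6+7+8+5 = 43, with n = 8.
Posterior ∝ λ^5e^(−4λ) · λ^43e^(−8λ) = λ^48e^(−12λ), i.e. Gamma(shape=49, rate=12).
The mode of a Gamma(a, b) with a ≥ 1 (shape–rate) is (a−1)/b = 48/12 ≈ 4.00.

λ̂_MAP = 4.00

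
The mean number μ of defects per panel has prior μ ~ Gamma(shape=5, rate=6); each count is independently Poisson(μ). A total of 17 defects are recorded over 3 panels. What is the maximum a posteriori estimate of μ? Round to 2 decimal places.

Σxᵢ = 17, n = 3.
Posterior ∝ μ^4e^(−6μ) · μ^17e^(−3μ) = μ^21e^(−9μ), i.e. Gamma(shape=22, rate=9).
The mode of a Gamma(a, b) with a ≥ 1 (shape–rate) is (a−1)/b = 21/9 ≈ 2.33.

μ̂_MAP = 2.33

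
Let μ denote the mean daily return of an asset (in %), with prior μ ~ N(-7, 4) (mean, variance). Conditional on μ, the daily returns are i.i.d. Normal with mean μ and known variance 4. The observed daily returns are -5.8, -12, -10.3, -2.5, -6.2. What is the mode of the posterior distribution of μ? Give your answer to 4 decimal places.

μ̂_MAP = -7.3000

n = 5; x̄ = ((-5.8) + (-12) + (-10.3) + (-2.5) + (-6.2))/5 = -36.8/5 = -7.36.
For a Normal prior and Normal likelihood with known variance, the posterior is Normal; its mode equals its mean, the precision-weighted average.
Prior precision 1/σ₀² = 1/4 = 0.25; data precision n/σ² = 5/4 = 1.25.
μ̂ = (0.25·(-7) + 1.25·(-7.36)) / (0.25 + 1.25) = (-10.95)/1.5 = -7.3000.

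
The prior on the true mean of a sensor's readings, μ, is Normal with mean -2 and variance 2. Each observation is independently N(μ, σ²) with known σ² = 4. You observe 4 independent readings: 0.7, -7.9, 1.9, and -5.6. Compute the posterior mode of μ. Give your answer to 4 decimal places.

n = 4; x̄ = (0.7 + (-7.9) + 1.9 + (-5.6))/4 = -10.9/4 = -2.725.
For a Normal prior and Normal likelihood with known variance, the posterior is Normal; its mode equals its mean, the precision-weighted average.
Prior precision 1/σ₀² = 1/2 = 0.5; data precision n/σ² = 4/4 = 1.
μ̂ = (0.5·(-2) + 1·(-2.725)) / (0.5 + 1) = (-3.725)/1.5 = -149/60 ≈ -2.4833.

μ̂_MAP = -2.4833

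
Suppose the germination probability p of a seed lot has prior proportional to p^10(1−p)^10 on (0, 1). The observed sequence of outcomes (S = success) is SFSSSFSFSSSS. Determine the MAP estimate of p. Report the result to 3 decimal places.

p̂_MAP = 0.594

The prior density ∝ p^10(1−p)^10 is the kernel of Beta(11, 11).
Data: 9 successes in 12 trials (from the sequence). The binomial likelihood contributes p^9(1−p)^3, so the posterior is Beta(11+9, 11+3) = Beta(20, 14).
For Beta(a, b) with a, b > 1 the mode is (a−1)/(a+b−2) = 19/32 ≈ 0.594.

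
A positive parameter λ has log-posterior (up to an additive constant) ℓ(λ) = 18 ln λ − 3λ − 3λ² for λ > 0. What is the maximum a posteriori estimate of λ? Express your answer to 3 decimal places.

ℓ'(λ) = 18/λ − 3 − 6λ. Setting this to zero and multiplying by λ: 6λ² + 3λ − 18 = 0.
λ = (−3 + √(3² + 4·6·18)) / (2·6) = (−3 + √441) / 12 = (−3 + 21)/12 = 3/2.
ℓ''(λ) = −18/λ² − 6 < 0, confirming a maximum.

λ̂_MAP = 1.500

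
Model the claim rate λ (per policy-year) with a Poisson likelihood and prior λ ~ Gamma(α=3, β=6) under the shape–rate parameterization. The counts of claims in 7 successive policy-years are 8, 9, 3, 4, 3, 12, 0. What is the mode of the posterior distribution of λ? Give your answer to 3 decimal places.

Σxᵢ = 8+9+3+4+3+12+0 = 39, with n = 7.
Posterior ∝ λ^2e^(−6λ) · λ^39e^(−7λ) = λ^41e^(−13λ), i.e. Gamma(shape=42, rate=13).
The mode of a Gamma(a, b) with a ≥ 1 (shape–rate) is (a−1)/b = 41/13 ≈ 3.154.

λ̂_MAP = 3.154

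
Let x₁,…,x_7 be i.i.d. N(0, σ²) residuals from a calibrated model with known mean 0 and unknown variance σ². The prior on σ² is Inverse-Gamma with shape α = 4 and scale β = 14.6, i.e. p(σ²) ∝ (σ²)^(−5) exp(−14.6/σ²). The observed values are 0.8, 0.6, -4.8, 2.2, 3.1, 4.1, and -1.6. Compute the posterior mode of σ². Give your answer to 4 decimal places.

Sum of squared deviations about the known mean: SS = (0.8−0)² + (0.6−0)² + (-4.8−0)² + (2.2−0)² + (3.1−0)² + (4.1−0)² + (-1.6−0)² = 57.86.
The Normal likelihood contributes (σ²)^(−n/2) exp(−SS/(2σ²)), so the posterior is Inverse-Gamma(α + n/2, β + SS/2) = Inverse-Gamma(7.5, 43.53).
The mode of Inverse-Gamma(a, b) is b/(a+1) = 43.53/8.5 ≈ 5.1212.

σ̂²_MAP = 5.1212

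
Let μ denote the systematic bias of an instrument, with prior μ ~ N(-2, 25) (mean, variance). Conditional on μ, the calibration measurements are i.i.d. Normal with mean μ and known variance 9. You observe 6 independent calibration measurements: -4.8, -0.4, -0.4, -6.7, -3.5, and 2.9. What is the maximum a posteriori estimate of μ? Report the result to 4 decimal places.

n = 6; x̄ = ((-4.8) + (-0.4) + (-0.4) + (-6.7) + (-3.5) + 2.9)/6 = -12.9/6 = -2.15.
For a Normal prior and Normal likelihood with known variance, the posterior is Normal; its mode equals its mean, the precision-weighted average.
Prior precision 1/σ₀² = 1/25 = 0.04; data precision n/σ² = 6/9 = 2/3.
μ̂ = (0.04·(-2) + (2/3)·(-2.15)) / (0.04 + 2/3) = (-227/150)/(53/75) = -227/106 ≈ -2.1415.

μ̂_MAP = -2.1415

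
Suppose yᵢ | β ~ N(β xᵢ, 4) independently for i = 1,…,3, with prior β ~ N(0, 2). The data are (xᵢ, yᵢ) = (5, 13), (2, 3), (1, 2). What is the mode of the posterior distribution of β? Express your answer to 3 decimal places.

β̂_MAP = 2.281

log p(β | y) = −Σ(yᵢ − βxᵢ)²/(2·4) − β²/(2·2) + const.
Setting the derivative to zero: Σxᵢ(yᵢ − βxᵢ)/4 − β/2 = 0, so β = Σxᵢyᵢ / (Σxᵢ² + σ²/τ²).
Σxᵢyᵢ = 5·13 + 2·3 + 1·2 = 73; Σxᵢ² = 30; σ²/τ² = 2.
β̂_MAP = 73 / (30 + 2) = 73/32 ≈ 2.281.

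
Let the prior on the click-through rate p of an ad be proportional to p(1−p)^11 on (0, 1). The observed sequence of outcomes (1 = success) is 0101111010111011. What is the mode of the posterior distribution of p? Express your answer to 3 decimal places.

The prior density ∝ p(1−p)^11 is the kernel of Beta(2, 12).
Data: 11 successes in 16 trials (from the sequence). The binomial likelihood contributes p^11(1−p)^5, so the posterior is Beta(2+11, 12+5) = Beta(13, 17).
For Beta(a, b) with a, b > 1 the mode is (a−1)/(a+b−2) = 12/28 ≈ 0.429.

p̂_MAP = 0.429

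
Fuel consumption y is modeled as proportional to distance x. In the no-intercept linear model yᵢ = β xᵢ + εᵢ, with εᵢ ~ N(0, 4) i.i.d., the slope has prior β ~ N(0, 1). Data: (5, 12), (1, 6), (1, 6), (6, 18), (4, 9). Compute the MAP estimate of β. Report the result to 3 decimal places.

β̂_MAP = 2.602

log p(β | y) = −Σ(yᵢ − βxᵢ)²/(2·4) − β²/(2·1) + const.
Setting the derivative to zero: Σxᵢ(yᵢ − βxᵢ)/4 − β/1 = 0, so β = Σxᵢyᵢ / (Σxᵢ² + σ²/τ²).
Σxᵢyᵢ = 5·12 + 1·6 + 1·6 + 6·18 + 4·9 = 216; Σxᵢ² = 79; σ²/τ² = 4.
β̂_MAP = 216 / (79 + 4) = 216/83 ≈ 2.602.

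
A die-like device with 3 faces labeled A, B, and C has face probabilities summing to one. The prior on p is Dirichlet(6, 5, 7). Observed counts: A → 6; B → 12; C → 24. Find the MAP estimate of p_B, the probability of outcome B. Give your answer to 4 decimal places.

MAP estimate of p_B = 0.2807

The posterior is Dirichlet(αᵢ + nᵢ) = Dirichlet(12, 17, 31).
For a Dirichlet(a₁,…,a_K) with all aᵢ > 1, the mode has j-th component (aⱼ − 1)/(Σaᵢ − K).
Here Σaᵢ = 60 and K = 3, so p_B = (17 − 1)/(60 − 3) = 16/57 ≈ 0.2807.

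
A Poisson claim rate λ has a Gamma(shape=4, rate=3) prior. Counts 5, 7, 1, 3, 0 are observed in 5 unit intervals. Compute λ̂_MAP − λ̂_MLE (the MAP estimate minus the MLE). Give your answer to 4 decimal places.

Σxᵢ = 16. Posterior is Gamma(20, 8); MAP = (20−1)/8 = 19/8 ≈ 2.37500.
MLE = x̄ = 16/5 ≈ 3.20000.
Difference = 19/8 − 16/5 = -33/40 ≈ -0.8250.

MAP − MLE = -0.8250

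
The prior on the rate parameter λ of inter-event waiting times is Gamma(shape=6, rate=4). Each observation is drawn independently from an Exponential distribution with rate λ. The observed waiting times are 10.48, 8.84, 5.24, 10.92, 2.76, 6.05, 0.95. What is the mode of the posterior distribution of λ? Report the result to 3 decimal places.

The Exponential(rate=λ) likelihood is ∝ λ^n e^(−λΣtᵢ). Here n = 7 and Σtᵢ = 10.48 + 8.84 + 5.24 + 10.92 + 2.76 + 6.05 + 0.95 = 45.24.
Posterior ∝ λ^5e^(−4λ) · λ^7e^(−45.24λ) = λ^12e^(−49.24λ), i.e. Gamma(13, 49.24).
Mode = (a−1)/b = 12/49.24 ≈ 0.244.

λ̂_MAP = 0.244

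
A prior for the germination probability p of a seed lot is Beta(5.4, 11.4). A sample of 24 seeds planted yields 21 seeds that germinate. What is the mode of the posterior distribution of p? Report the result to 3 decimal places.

Prior: Beta(5.4, 11.4).
Data: 21 successes in 24 trials. The binomial likelihood contributes p^21(1−p)^3, so the posterior is Beta(5.4+21, 11.4+3) = Beta(26.4, 14.4).
For Beta(a, b) with a, b > 1 the mode is (a−1)/(a+b−2) = 25.4/38.8 ≈ 0.655.

p̂_MAP = 0.655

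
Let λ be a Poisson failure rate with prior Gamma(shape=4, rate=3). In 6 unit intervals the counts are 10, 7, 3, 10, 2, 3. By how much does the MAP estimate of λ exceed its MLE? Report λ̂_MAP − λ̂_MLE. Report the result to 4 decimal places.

Σxᵢ = 35. Posterior is Gamma(39, 9); MAP = (39−1)/9 = 38/9 ≈ 4.22222.
MLE = x̄ = 35/6 ≈ 5.83333.
Difference = 38/9 − 35/6 = -29/18 ≈ -1.6111.

MAP − MLE = -1.6111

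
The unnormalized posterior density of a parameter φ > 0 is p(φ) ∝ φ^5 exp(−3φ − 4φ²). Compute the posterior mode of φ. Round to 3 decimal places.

φ̂_MAP = 0.625

ℓ'(φ) = 5/φ − 3 − 8φ. Setting this to zero and multiplying by φ: 8φ² + 3φ − 5 = 0.
φ = (−3 + √(3² + 4·8·5)) / (2·8) = (−3 + √169) / 16 = (−3 + 13)/16 = 5/8.
ℓ''(φ) = −5/φ² − 8 < 0, confirming a maximum.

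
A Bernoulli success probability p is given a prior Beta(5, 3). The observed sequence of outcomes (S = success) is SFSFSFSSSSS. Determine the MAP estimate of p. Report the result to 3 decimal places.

Prior: Beta(5, 3).
Data: 8 successes in 11 trials (from the sequence). The binomial likelihood contributes p^8(1−p)^3, so the posterior is Beta(5+8, 3+3) = Beta(13, 6).
For Beta(a, b) with a, b > 1 the mode is (a−1)/(a+b−2) = 12/17 ≈ 0.706.

p̂_MAP = 0.706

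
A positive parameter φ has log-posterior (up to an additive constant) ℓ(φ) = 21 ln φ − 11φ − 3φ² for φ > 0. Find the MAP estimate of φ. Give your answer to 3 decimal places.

φ̂_MAP = 1.167

ℓ'(φ) = 21/φ − 11 − 6φ. Setting this to zero and multiplying by φ: 6φ² + 11φ − 21 = 0.
φ = (−11 + √(11² + 4·6·21)) / (2·6) = (−11 + √625) / 12 = (−11 + 25)/12 = 7/6.
ℓ''(φ) = −21/φ² − 6 < 0, confirming a maximum.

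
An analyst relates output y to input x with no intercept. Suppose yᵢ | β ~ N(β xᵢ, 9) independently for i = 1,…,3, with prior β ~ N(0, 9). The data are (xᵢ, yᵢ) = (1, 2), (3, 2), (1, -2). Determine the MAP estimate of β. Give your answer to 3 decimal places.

log p(β | y) = −Σ(yᵢ − βxᵢ)²/(2·9) − β²/(2·9) + const.
Setting the derivative to zero: Σxᵢ(yᵢ − βxᵢ)/9 − β/9 = 0, so β = Σxᵢyᵢ / (Σxᵢ² + σ²/τ²).
Σxᵢyᵢ = 1·2 + 3·2 + 1·(-2) = 6; Σxᵢ² = 11; σ²/τ² = 1.
β̂_MAP = 6 / (11 + 1) = 6/12 ≈ 0.500.

β̂_MAP = 0.500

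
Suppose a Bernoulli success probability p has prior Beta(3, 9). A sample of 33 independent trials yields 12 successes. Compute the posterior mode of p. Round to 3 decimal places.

Prior: Beta(3, 9).
Data: 12 successes in 33 trials. The binomial likelihood contributes p^12(1−p)^21, so the posterior is Beta(3+12, 9+21) = Beta(15, 30).
For Beta(a, b) with a, b > 1 the mode is (a−1)/(a+b−2) = 14/43 ≈ 0.326.

p̂_MAP = 0.326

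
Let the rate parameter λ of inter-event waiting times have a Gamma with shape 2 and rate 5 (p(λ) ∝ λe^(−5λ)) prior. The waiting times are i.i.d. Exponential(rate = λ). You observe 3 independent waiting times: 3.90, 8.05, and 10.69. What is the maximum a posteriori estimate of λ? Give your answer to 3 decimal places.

The Exponential(rate=λ) likelihood is ∝ λ^n e^(−λΣtᵢ). Here n = 3 and Σtᵢ = 3.90 + 8.05 + 10.69 = 22.64.
Posterior ∝ λe^(−5λ) · λ^3e^(−22.64λ) = λ^4e^(−27.64λ), i.e. Gamma(5, 27.64).
Mode = (a−1)/b = 4/27.64 ≈ 0.145.

λ̂_MAP = 0.145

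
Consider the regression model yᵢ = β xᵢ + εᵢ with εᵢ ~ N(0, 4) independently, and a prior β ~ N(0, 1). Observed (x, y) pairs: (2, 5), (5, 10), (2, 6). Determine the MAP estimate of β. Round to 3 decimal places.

β̂_MAP = 1.946

log p(β | y) = −Σ(yᵢ − βxᵢ)²/(2·4) − β²/(2·1) + const.
Setting the derivative to zero: Σxᵢ(yᵢ − βxᵢ)/4 − β/1 = 0, so β = Σxᵢyᵢ / (Σxᵢ² + σ²/τ²).
Σxᵢyᵢ = 2·5 + 5·10 + 2·6 = 72; Σxᵢ² = 33; σ²/τ² = 4.
β̂_MAP = 72 / (33 + 4) = 72/37 ≈ 1.946.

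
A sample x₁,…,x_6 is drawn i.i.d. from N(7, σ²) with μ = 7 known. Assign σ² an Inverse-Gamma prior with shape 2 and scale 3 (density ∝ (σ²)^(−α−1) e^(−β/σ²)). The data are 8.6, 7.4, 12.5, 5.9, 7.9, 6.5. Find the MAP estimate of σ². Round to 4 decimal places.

Sum of squared deviations about the known mean: SS = (8.6−7)² + (7.4−7)² + (12.5−7)² + (5.9−7)² + (7.9−7)² + (6.5−7)² = 35.24.
The Normal likelihood contributes (σ²)^(−n/2) exp(−SS/(2σ²)), so the posterior is Inverse-Gamma(α + n/2, β + SS/2) = Inverse-Gamma(5, 20.62).
The mode of Inverse-Gamma(a, b) is b/(a+1) = 20.62/6 ≈ 3.4367.

σ̂²_MAP = 3.4367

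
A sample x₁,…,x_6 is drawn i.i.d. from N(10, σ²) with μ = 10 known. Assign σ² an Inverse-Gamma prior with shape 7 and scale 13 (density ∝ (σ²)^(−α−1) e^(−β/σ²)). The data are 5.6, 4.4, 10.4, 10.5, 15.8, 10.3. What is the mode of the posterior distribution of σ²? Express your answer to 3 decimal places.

Sum of squared deviations about the known mean: SS = (5.6−10)² + (4.4−10)² + (10.4−10)² + (10.5−10)² + (15.8−10)² + (10.3−10)² = 84.86.
The Normal likelihood contributes (σ²)^(−n/2) exp(−SS/(2σ²)), so the posterior is Inverse-Gamma(α + n/2, β + SS/2) = Inverse-Gamma(10, 55.43).
The mode of Inverse-Gamma(a, b) is b/(a+1) = 55.43/11 ≈ 5.039.

σ̂²_MAP = 5.039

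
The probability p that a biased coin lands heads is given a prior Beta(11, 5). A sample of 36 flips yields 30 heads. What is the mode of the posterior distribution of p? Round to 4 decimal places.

Prior: Beta(11, 5).
Data: 30 successes in 36 trials. The binomial likelihood contributes p^30(1−p)^6, so the posterior is Beta(11+30, 5+6) = Beta(41, 11).
For Beta(a, b) with a, b > 1 the mode is (a−1)/(a+b−2) = 40/50 ≈ 0.8000.

p̂_MAP = 0.8000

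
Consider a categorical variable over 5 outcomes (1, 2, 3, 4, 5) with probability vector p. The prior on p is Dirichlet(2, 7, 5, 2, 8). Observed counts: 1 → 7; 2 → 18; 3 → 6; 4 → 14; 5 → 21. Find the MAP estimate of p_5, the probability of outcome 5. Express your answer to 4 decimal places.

MAP estimate: 0.3294

The posterior is Dirichlet(αᵢ + nᵢ) = Dirichlet(9, 25, 11, 16, 29).
For a Dirichlet(a₁,…,a_K) with all aᵢ > 1, the mode has j-th component (aⱼ − 1)/(Σaᵢ − K).
Here Σaᵢ = 90 and K = 5, so p_5 = (29 − 1)/(90 − 5) = 28/85 ≈ 0.3294.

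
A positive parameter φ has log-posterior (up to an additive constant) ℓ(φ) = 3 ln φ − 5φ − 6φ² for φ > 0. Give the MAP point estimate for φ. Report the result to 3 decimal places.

φ̂_MAP = 0.333

ℓ'(φ) = 3/φ − 5 − 12φ. Setting this to zero and multiplying by φ: 12φ² + 5φ − 3 = 0.
φ = (−5 + √(5² + 4·12·3)) / (2·12) = (−5 + √169) / 24 = (−5 + 13)/24 = 1/3.
ℓ''(φ) = −3/φ² − 12 < 0, confirming a maximum.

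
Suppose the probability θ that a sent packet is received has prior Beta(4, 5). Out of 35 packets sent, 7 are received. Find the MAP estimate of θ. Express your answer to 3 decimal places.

θ̂_MAP = 0.238

Prior: Beta(4, 5).
Data: 7 successes in 35 trials. The binomial likelihood contributes θ^7(1−θ)^28, so the posterior is Beta(4+7, 5+28) = Beta(11, 33).
For Beta(a, b) with a, b > 1 the mode is (a−1)/(a+b−2) = 10/42 ≈ 0.238.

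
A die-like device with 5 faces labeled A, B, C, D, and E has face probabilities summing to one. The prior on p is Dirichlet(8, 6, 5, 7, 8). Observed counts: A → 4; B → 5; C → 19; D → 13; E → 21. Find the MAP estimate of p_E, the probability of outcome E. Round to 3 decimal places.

MAP estimate of p_E = 0.308

The posterior is Dirichlet(αᵢ + nᵢ) = Dirichlet(12, 11, 24, 20, 29).
For a Dirichlet(a₁,…,a_K) with all aᵢ > 1, the mode has j-th component (aⱼ − 1)/(Σaᵢ − K).
Here Σaᵢ = 96 and K = 5, so p_E = (29 − 1)/(96 − 5) = 28/91 ≈ 0.308.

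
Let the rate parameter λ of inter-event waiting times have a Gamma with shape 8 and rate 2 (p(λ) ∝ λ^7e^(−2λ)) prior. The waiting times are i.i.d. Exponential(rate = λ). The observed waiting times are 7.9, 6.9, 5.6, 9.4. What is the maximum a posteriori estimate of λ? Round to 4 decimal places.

The Exponential(rate=λ) likelihood is ∝ λ^n e^(−λΣtᵢ). Here n = 4 and Σtᵢ = 7.9 + 6.9 + 5.6 + 9.4 = 29.8.
Posterior ∝ λ^7e^(−2λ) · λ^4e^(−29.8λ) = λ^11e^(−31.8λ), i.e. Gamma(12, 31.8).
Mode = (a−1)/b = 11/31.8 ≈ 0.3459.

λ̂_MAP = 0.3459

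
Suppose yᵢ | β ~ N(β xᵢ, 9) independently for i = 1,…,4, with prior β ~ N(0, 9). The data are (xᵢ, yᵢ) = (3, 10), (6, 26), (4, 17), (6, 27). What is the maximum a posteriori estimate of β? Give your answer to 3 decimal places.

log p(β | y) = −Σ(yᵢ − βxᵢ)²/(2·9) − β²/(2·9) + const.
Setting the derivative to zero: Σxᵢ(yᵢ − βxᵢ)/9 − β/9 = 0, so β = Σxᵢyᵢ / (Σxᵢ² + σ²/τ²).
Σxᵢyᵢ = 3·10 + 6·26 + 4·17 + 6·27 = 416; Σxᵢ² = 97; σ²/τ² = 1.
β̂_MAP = 416 / (97 + 1) = 416/98 ≈ 4.245.

β̂_MAP = 4.245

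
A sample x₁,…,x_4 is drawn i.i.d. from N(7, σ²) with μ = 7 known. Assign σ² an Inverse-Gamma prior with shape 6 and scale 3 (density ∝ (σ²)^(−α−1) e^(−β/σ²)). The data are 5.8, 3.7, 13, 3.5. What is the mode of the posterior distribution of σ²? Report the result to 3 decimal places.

σ̂²_MAP = 3.699

Sum of squared deviations about the known mean: SS = (5.8−7)² + (3.7−7)² + (13−7)² + (3.5−7)² = 60.58.
The Normal likelihood contributes (σ²)^(−n/2) exp(−SS/(2σ²)), so the posterior is Inverse-Gamma(α + n/2, β + SS/2) = Inverse-Gamma(8, 33.29).
The mode of Inverse-Gamma(a, b) is b/(a+1) = 33.29/9 ≈ 3.699.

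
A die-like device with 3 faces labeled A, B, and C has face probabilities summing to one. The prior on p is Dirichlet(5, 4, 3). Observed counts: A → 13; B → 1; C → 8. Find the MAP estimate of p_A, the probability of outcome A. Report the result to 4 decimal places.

MAP estimate of p_A = 0.5484

The posterior is Dirichlet(αᵢ + nᵢ) = Dirichlet(18, 5, 11).
For a Dirichlet(a₁,…,a_K) with all aᵢ > 1, the mode has j-th component (aⱼ − 1)/(Σaᵢ − K).
Here Σaᵢ = 34 and K = 3, so p_A = (18 − 1)/(34 − 3) = 17/31 ≈ 0.5484.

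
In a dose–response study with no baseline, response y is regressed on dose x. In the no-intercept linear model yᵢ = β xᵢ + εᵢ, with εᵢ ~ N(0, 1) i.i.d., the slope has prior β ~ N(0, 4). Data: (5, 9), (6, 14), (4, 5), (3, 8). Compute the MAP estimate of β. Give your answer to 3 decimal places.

log p(β | y) = −Σ(yᵢ − βxᵢ)²/(2·1) − β²/(2·4) + const.
Setting the derivative to zero: Σxᵢ(yᵢ − βxᵢ)/1 − β/4 = 0, so β = Σxᵢyᵢ / (Σxᵢ² + σ²/τ²).
Σxᵢyᵢ = 5·9 + 6·14 + 4·5 + 3·8 = 173; Σxᵢ² = 86; σ²/τ² = 0.25.
β̂_MAP = 173 / (86 + 0.25) = 173/86.25 ≈ 2.006.

β̂_MAP = 2.006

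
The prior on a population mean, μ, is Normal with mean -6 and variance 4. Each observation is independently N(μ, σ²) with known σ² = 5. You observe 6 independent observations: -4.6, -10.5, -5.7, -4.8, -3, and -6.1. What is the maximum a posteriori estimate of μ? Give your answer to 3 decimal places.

μ̂_MAP = -5.821

n = 6; x̄ = ((-4.6) + (-10.5) + (-5.7) + (-4.8) + (-3) + (-6.1))/6 = -34.7/6 = -347/60 ≈ -5.7833.
For a Normal prior and Normal likelihood with known variance, the posterior is Normal; its mode equals its mean, the precision-weighted average.
Prior precision 1/σ₀² = 1/4 = 0.25; data precision n/σ² = 6/5 = 1.2.
μ̂ = (0.25·(-6) + 1.2·(-347/60)) / (0.25 + 1.2) = (-8.44)/1.45 = -844/145 ≈ -5.821.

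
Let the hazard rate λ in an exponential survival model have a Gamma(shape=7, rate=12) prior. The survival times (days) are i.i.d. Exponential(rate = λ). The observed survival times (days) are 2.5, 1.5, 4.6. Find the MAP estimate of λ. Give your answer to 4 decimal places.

The Exponential(rate=λ) likelihood is ∝ λ^n e^(−λΣtᵢ). Here n = 3 and Σtᵢ = 2.5 + 1.5 + 4.6 = 8.6.
Posterior ∝ λ^6e^(−12λ) · λ^3e^(−8.6λ) = λ^9e^(−20.6λ), i.e. Gamma(10, 20.6).
Mode = (a−1)/b = 9/20.6 ≈ 0.4369.

λ̂_MAP = 0.4369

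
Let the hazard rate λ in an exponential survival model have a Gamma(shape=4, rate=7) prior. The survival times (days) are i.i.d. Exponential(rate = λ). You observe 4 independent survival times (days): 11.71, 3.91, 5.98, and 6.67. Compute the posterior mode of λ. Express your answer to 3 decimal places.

λ̂_MAP = 0.198

The Exponential(rate=λ) likelihood is ∝ λ^n e^(−λΣtᵢ). Here n = 4 and Σtᵢ = 11.71 + 3.91 + 5.98 + 6.67 = 28.27.
Posterior ∝ λ^3e^(−7λ) · λ^4e^(−28.27λ) = λ^7e^(−35.27λ), i.e. Gamma(8, 35.27).
Mode = (a−1)/b = 7/35.27 ≈ 0.198.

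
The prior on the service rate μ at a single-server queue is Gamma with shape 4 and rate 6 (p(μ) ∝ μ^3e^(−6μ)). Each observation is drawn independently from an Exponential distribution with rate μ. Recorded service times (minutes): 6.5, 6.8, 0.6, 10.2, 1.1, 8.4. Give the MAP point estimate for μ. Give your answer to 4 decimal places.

μ̂_MAP = 0.2273

The Exponential(rate=μ) likelihood is ∝ μ^n e^(−μΣtᵢ). Here n = 6 and Σtᵢ = 6.5 + 6.8 + 0.6 + 10.2 + 1.1 + 8.4 = 33.6.
Posterior ∝ μ^3e^(−6μ) · μ^6e^(−33.6μ) = μ^9e^(−39.6μ), i.e. Gamma(10, 39.6).
Mode = (a−1)/b = 9/39.6 ≈ 0.2273.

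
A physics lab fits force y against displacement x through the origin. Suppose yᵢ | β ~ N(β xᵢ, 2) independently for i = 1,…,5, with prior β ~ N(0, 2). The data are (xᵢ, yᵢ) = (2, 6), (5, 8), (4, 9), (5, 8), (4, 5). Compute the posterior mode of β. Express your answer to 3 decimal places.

log p(β | y) = −Σ(yᵢ − βxᵢ)²/(2·2) − β²/(2·2) + const.
Setting the derivative to zero: Σxᵢ(yᵢ − βxᵢ)/2 − β/2 = 0, so β = Σxᵢyᵢ / (Σxᵢ² + σ²/τ²).
Σxᵢyᵢ = 2·6 + 5·8 + 4·9 + 5·8 + 4·5 = 148; Σxᵢ² = 86; σ²/τ² = 1.
β̂_MAP = 148 / (86 + 1) = 148/87 ≈ 1.701.

β̂_MAP = 1.701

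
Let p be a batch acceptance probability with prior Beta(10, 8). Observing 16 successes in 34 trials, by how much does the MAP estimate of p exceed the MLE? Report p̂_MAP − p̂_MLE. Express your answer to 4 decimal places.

Posterior is Beta(26, 26); MAP = (26−1)/(52−2) = 25/50 ≈ 0.50000.
MLE ignores the prior: p̂_MLE = k/n = 16/34 ≈ 0.47059.
Difference = 25/50 − 16/34 = 1/34 ≈ 0.0294.

MAP − MLE = 0.0294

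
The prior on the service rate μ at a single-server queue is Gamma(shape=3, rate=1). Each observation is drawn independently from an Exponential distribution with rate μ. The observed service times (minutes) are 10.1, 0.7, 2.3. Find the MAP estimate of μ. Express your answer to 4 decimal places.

μ̂_MAP = 0.3546

The Exponential(rate=μ) likelihood is ∝ μ^n e^(−μΣtᵢ). Here n = 3 and Σtᵢ = 10.1 + 0.7 + 2.3 = 13.1.
Posterior ∝ μ^2e^(−1μ) · μ^3e^(−13.1μ) = μ^5e^(−14.1μ), i.e. Gamma(6, 14.1).
Mode = (a−1)/b = 5/14.1 ≈ 0.3546.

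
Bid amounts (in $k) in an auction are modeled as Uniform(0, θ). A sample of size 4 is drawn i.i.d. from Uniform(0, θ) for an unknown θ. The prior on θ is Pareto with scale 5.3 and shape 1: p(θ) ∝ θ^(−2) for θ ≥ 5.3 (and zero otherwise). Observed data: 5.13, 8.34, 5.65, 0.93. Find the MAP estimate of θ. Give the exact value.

θ̂_MAP = 8.34

The Uniform(0, θ) likelihood is θ^(−n) for θ ≥ max(xᵢ), zero otherwise. Here max(xᵢ) = 8.34.
Posterior ∝ θ^(−2) · θ^(−4) = θ^(−6) on θ ≥ max(5.3, 8.34) = 8.34.
This density is strictly decreasing in θ, so the posterior mode lies at the lower boundary of the support.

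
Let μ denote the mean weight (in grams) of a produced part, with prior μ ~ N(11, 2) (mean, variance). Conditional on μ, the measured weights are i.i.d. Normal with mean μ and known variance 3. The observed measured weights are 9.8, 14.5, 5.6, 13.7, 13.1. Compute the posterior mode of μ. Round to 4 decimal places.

n = 5; x̄ = (9.8 + 14.5 + 5.6 + 13.7 + 13.1)/5 = 56.7/5 = 11.34.
For a Normal prior and Normal likelihood with known variance, the posterior is Normal; its mode equals its mean, the precision-weighted average.
Prior precision 1/σ₀² = 1/2 = 0.5; data precision n/σ² = 5/3.
μ̂ = (0.5·11 + (5/3)·11.34) / (0.5 + 5/3) = 24.4/(13/6) = 732/65 ≈ 11.2615.

μ̂_MAP = 11.2615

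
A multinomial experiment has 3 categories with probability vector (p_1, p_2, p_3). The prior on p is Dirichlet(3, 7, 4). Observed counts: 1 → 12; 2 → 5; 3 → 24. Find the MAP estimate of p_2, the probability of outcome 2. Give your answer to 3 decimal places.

MAP estimate: 0.212

The posterior is Dirichlet(αᵢ + nᵢ) = Dirichlet(15, 12, 28).
For a Dirichlet(a₁,…,a_K) with all aᵢ > 1, the mode has j-th component (aⱼ − 1)/(Σaᵢ − K).
Here Σaᵢ = 55 and K = 3, so p_2 = (12 − 1)/(55 − 3) = 11/52 ≈ 0.212.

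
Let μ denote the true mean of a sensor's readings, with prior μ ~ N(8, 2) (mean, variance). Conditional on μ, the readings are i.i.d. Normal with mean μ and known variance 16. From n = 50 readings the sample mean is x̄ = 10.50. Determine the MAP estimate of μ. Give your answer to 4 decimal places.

n = 50, x̄ = 10.50.
For a Normal prior and Normal likelihood with known variance, the posterior is Normal; its mode equals its mean, the precision-weighted average.
Prior precision 1/σ₀² = 1/2 = 0.5; data precision n/σ² = 50/16 = 3.125.
μ̂ = (0.5·8 + 3.125·10.5) / (0.5 + 3.125) = 36.8125/3.625 = 589/58 ≈ 10.1552.

μ̂_MAP = 10.1552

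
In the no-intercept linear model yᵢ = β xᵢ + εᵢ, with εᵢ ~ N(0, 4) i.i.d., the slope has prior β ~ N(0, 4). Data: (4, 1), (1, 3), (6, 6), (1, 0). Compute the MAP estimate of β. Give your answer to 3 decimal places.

β̂_MAP = 0.782

log p(β | y) = −Σ(yᵢ − βxᵢ)²/(2·4) − β²/(2·4) + const.
Setting the derivative to zero: Σxᵢ(yᵢ − βxᵢ)/4 − β/4 = 0, so β = Σxᵢyᵢ / (Σxᵢ² + σ²/τ²).
Σxᵢyᵢ = 4·1 + 1·3 + 6·6 + 1·0 = 43; Σxᵢ² = 54; σ²/τ² = 1.
β̂_MAP = 43 / (54 + 1) = 43/55 ≈ 0.782.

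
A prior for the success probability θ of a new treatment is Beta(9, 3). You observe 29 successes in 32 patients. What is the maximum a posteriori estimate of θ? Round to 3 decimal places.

θ̂_MAP = 0.881

Prior: Beta(9, 3).
Data: 29 successes in 32 trials. The binomial likelihood contributes θ^29(1−θ)^3, so the posterior is Beta(9+29, 3+3) = Beta(38, 6).
For Beta(a, b) with a, b > 1 the mode is (a−1)/(a+b−2) = 37/42 ≈ 0.881.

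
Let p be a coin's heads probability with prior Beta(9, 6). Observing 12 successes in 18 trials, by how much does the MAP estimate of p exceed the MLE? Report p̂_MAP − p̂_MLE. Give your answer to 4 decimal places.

MAP − MLE = -0.0215

Posterior is Beta(21, 12); MAP = (21−1)/(33−2) = 20/31 ≈ 0.64516.
MLE ignores the prior: p̂_MLE = k/n = 12/18 ≈ 0.66667.
Difference = 20/31 − 12/18 = -2/93 ≈ -0.0215.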